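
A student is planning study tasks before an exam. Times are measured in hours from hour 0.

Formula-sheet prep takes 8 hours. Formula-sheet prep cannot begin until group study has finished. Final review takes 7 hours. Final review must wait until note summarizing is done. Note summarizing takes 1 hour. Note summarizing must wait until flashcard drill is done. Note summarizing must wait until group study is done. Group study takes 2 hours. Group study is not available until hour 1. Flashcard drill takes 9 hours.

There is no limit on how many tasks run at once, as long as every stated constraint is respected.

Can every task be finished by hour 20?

Yes

After its own release at hour 1, group study can start at hour 1 and finishes at hour 3.
After group study (finishes hour 3), formula-sheet prep can start at hour 3 and finishes at hour 11.
Flashcard drill has no prerequisites, so it starts at hour 0 and finishes at hour 9.
For note summarizing: flashcard drill (finishes hour 9); group study (finishes hour 3). Taking the maximum gives a start of hour 9, and it finishes at 9 + 1 = hour 10.
Final review waits on note summarizing (finishes hour 10), so it starts at hour 10 and finishes at 10 + 7 = hour 17.
Every task is finished by hour 17, which is no later than the deadline of 20, so the schedule is feasible.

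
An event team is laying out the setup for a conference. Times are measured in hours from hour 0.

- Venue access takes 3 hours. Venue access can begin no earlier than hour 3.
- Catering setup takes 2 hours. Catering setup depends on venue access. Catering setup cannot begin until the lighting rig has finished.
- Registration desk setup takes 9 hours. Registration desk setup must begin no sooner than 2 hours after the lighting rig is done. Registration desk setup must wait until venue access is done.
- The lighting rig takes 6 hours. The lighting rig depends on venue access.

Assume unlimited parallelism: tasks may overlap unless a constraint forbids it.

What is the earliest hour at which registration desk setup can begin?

14

After its own release at hour 3, venue access can start at hour 3 and finishes at hour 6.
After venue access (finishes hour 6), the lighting rig can start at hour 6 and finishes at hour 12.
Registration desk setup waits on the lighting rig (finishes hour 12, plus 2-hour gap → hour 14); venue access (finishes hour 6). The latest of these is hour 14, which is the earliest registration desk setup can start.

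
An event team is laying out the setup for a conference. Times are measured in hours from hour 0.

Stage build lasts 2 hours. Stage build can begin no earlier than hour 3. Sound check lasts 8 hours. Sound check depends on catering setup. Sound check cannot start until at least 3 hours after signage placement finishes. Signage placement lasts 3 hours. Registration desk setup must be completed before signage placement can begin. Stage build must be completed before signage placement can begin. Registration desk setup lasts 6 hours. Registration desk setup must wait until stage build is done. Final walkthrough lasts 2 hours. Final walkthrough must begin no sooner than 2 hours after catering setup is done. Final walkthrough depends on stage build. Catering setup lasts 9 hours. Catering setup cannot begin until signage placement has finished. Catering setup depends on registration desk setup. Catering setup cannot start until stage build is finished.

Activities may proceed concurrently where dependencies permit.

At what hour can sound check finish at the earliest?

Stage build cannot begin until its own release at hour 3. It runs from hour 3 to 3 + 2 = hour 5.
After stage build (finishes hour 5), registration desk setup can start at hour 5 and finishes at hour 11.
For signage placement: registration desk setup (finishes hour 11); stage build (finishes hour 5). Taking the maximum gives a start of hour 11, and it finishes at 11 + 3 = hour 14.
For catering setup: signage placement (finishes hour 14); registration desk setup (finishes hour 11); stage build (finishes hour 5). Taking the maximum gives a start of hour 14, and it finishes at 14 + 9 = hour 23.
Sound check needs all of catering setup (finishes hour 23); signage placement (finishes hour 14, plus 3-hour gap → hour 17). That puts its earliest start at hour 23; it finishes at 23 + 8 = hour 31.

31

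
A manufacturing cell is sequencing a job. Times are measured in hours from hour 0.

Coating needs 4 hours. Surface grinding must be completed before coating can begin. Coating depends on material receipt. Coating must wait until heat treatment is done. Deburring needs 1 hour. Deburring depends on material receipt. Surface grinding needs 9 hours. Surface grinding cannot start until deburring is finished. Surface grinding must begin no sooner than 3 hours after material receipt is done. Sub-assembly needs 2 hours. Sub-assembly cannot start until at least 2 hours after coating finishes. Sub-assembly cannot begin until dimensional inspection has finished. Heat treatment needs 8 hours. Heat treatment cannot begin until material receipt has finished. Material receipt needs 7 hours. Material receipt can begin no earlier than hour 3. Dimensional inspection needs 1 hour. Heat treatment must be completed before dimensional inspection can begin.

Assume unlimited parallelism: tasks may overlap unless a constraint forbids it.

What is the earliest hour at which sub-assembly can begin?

28

Material receipt waits on its own release at hour 3, so it starts at hour 3 and finishes at 3 + 7 = hour 10.
Heat treatment waits on material receipt (finishes hour 10), so it starts at hour 10 and finishes at 10 + 8 = hour 18.
Dimensional inspection cannot begin until heat treatment (finishes hour 18). It runs from hour 18 to 18 + 1 = hour 19.
After material receipt (finishes hour 10), deburring can start at hour 10 and finishes at hour 11.
For surface grinding: deburring (finishes hour 11); material receipt (finishes hour 10, plus 3-hour gap → hour 13). Taking the maximum gives a start of hour 13, and it finishes at 13 + 9 = hour 22.
Coating cannot start until surface grinding (finishes hour 22); material receipt (finishes hour 10); heat treatment (finishes hour 18). The controlling bound is hour 22, so coating finishes at 22 + 4 = hour 26.
Sub-assembly waits on coating (finishes hour 26, plus 2-hour gap → hour 28); dimensional inspection (finishes hour 19). The latest of these is hour 28, which is the earliest sub-assembly can start.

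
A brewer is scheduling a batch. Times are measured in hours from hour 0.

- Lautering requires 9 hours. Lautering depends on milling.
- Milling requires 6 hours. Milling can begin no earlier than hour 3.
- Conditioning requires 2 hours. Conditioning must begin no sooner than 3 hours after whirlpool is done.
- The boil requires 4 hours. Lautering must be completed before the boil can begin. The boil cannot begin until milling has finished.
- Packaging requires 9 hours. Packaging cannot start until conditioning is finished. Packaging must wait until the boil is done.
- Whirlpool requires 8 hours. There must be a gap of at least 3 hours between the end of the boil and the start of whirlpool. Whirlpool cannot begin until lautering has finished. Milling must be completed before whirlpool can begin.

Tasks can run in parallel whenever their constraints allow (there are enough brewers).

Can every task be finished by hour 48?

Yes

Milling cannot begin until its own release at hour 3. It runs from hour 3 to 3 + 6 = hour 9.
After milling (finishes hour 9), lautering can start at hour 9 and finishes at hour 18.
The boil cannot start until lautering (finishes hour 18); milling (finishes hour 9). The controlling bound is hour 18, so the boil finishes at 18 + 4 = hour 22.
Whirlpool has to wait for the boil (finishes hour 22, plus 3-hour gap → hour 25); lautering (finishes hour 18); milling (finishes hour 9). The latest of these is hour 25, so whirlpool runs hour 25 to 25 + 8 = hour 33.
Conditioning cannot begin until whirlpool (finishes hour 33, plus 3-hour gap → hour 36). It runs from hour 36 to 36 + 2 = hour 38.
For packaging: conditioning (finishes hour 38); the boil (finishes hour 22). Taking the maximum gives a start of hour 38, and it finishes at 38 + 9 = hour 47.
Every task is finished by hour 47, which is no later than the deadline of 48, so the schedule is feasible.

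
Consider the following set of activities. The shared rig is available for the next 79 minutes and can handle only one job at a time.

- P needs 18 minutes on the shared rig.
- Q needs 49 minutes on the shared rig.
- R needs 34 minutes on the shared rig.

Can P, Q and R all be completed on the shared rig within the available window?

Running back to back, the jobs need 18 + 49 + 34 = 101 minutes on the shared rig.
Since 101 > 79, they cannot all fit.

No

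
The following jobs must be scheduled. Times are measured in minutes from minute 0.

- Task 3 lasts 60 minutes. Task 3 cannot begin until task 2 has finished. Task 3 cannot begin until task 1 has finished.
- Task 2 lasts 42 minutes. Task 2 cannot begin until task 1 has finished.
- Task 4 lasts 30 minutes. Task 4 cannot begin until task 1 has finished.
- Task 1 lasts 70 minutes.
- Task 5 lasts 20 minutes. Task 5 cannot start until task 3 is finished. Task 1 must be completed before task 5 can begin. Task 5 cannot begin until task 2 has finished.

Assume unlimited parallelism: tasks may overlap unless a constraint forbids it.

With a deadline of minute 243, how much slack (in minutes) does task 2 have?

51

Task 1 has no prerequisites, so it starts at minute 0 and finishes at minute 70.
After task 1 (finishes minute 70), task 2 can start at minute 70 and finishes at minute 112.

Working backward from the deadline:
Task 5 has no dependents, so it just needs to finish by minute 243. Starting by 243 − 20 = minute 223 achieves that.
Since task 5 (must start by minute 223) depends on it, task 3 must finish by minute 223. Backing off its 60-minute duration gives a latest start of minute 163.
Task 2 must finish in time for task 3 (must start by minute 163); task 5 (must start by minute 223). The tightest is minute 163, so task 2 must start by 163 − 42 = minute 121.
So task 2 can start as early as minute 70 and as late as minute 121, giving 121 − 70 = 51 minutes of slack.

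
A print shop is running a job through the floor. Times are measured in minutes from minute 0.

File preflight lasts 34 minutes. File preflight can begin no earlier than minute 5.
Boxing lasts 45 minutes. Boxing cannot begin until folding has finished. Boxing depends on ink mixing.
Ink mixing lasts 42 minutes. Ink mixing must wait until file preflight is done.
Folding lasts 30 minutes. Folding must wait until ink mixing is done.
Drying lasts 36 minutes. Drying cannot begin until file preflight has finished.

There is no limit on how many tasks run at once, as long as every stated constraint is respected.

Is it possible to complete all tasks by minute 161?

Yes

File preflight waits on its own release at minute 5, so it starts at minute 5 and finishes at 5 + 34 = minute 39.
Drying waits on file preflight (finishes minute 39), so it starts at minute 39 and finishes at 39 + 36 = minute 75.
Ink mixing cannot begin until file preflight (finishes minute 39). It runs from minute 39 to 39 + 42 = minute 81.
Folding cannot begin until ink mixing (finishes minute 81). It runs from minute 81 to 81 + 30 = minute 111.
Boxing cannot start until folding (finishes minute 111); ink mixing (finishes minute 81). The controlling bound is minute 111, so boxing finishes at 111 + 45 = minute 156.
Every task is finished by minute 156, which is no later than the deadline of 161, so the schedule is feasible.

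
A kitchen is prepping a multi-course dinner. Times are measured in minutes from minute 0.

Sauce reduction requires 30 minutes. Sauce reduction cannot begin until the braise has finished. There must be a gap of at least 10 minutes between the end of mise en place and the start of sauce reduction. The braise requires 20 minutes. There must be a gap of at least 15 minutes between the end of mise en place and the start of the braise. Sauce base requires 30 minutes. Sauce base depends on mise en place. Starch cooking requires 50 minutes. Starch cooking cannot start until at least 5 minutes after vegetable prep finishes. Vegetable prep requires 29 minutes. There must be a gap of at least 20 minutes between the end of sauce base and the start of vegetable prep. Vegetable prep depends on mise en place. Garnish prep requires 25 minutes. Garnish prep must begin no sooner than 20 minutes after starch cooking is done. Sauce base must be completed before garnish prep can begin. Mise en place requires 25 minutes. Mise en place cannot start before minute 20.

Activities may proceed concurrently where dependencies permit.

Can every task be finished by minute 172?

After its own release at minute 20, mise en place can start at minute 20 and finishes at minute 45.
The braise waits on mise en place (finishes minute 45, plus 15-minute gap → minute 60), so it starts at minute 60 and finishes at 60 + 20 = minute 80.
For sauce reduction: the braise (finishes minute 80); mise en place (finishes minute 45, plus 10-minute gap → minute 55). Taking the maximum gives a start of minute 80, and it finishes at 80 + 30 = minute 110.
Sauce base cannot begin until mise en place (finishes minute 45). It runs from minute 45 to 45 + 30 = minute 75.
Vegetable prep needs all of sauce base (finishes minute 75, plus 20-minute gap → minute 95); mise en place (finishes minute 45). That puts its earliest start at minute 95; it finishes at 95 + 29 = minute 124.
Starch cooking waits on vegetable prep (finishes minute 124, plus 5-minute gap → minute 129), so it starts at minute 129 and finishes at 129 + 50 = minute 179.
Garnish prep has to wait for starch cooking (finishes minute 179, plus 20-minute gap → minute 199); sauce base (finishes minute 75). The latest of these is minute 199, so garnish prep runs minute 199 to 199 + 25 = minute 224.
The earliest everything can be done is minute 224, which is after the deadline of 172, so it is not possible.

No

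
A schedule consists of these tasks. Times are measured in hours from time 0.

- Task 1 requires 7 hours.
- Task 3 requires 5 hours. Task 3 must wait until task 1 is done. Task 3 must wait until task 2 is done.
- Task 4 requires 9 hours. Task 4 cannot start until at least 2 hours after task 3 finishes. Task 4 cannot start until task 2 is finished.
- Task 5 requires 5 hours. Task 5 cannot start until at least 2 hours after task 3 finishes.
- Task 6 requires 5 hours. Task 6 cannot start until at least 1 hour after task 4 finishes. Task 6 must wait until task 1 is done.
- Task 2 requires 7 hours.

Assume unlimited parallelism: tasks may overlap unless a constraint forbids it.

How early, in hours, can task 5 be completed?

19

Task 2 can start immediately at hour 0; it finishes at hour 7.
Task 1 has no prerequisites, so it starts at hour 0 and finishes at hour 7.
For task 3: task 1 (finishes hour 7); task 2 (finishes hour 7). Taking the maximum gives a start of hour 7, and it finishes at 7 + 5 = hour 12.
After task 3 (finishes hour 12, plus 2-hour gap → hour 14), task 5 can start at hour 14 and finishes at hour 19.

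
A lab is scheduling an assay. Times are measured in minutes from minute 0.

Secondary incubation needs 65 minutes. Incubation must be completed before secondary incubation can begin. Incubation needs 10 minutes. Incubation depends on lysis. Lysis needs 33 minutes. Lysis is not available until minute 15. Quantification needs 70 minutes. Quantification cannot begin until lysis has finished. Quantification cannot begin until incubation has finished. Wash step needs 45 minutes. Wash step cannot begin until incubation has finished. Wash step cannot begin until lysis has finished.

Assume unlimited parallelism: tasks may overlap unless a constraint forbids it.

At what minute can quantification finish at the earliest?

128

Lysis cannot begin until its own release at minute 15. It runs from minute 15 to 15 + 33 = minute 48.
Incubation waits on lysis (finishes minute 48), so it starts at minute 48 and finishes at 48 + 10 = minute 58.
For quantification: lysis (finishes minute 48); incubation (finishes minute 58). Taking the maximum gives a start of minute 58, and it finishes at 58 + 70 = minute 128.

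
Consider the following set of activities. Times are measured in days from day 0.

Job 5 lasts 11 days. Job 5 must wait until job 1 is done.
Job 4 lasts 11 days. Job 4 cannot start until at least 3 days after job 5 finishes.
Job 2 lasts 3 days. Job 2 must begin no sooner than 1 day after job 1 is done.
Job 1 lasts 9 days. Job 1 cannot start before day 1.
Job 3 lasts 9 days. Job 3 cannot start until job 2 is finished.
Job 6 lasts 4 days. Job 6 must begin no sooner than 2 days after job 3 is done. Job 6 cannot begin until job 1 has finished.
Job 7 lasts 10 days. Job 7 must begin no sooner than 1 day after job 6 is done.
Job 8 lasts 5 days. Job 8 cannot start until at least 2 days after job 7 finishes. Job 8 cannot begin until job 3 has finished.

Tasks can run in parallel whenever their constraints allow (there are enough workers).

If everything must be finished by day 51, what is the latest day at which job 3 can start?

18

To finish by day 51, job 8 (duration 5) must start no later than day 46.
Job 7 feeds into job 8 (must start by day 46, minus 2-day gap → day 44); so job 7 must finish by day 44 and therefore start by day 34.
Job 6 must finish before job 7 (must start by day 34, minus 1-day gap → day 33). With a 4-day duration, job 6 must start by 33 − 4 = day 29.
Job 3 must finish in time for job 6 (must start by day 29, minus 2-day gap → day 27); job 8 (must start by day 46). The tightest is day 27, so job 3 must start by 27 − 9 = day 18.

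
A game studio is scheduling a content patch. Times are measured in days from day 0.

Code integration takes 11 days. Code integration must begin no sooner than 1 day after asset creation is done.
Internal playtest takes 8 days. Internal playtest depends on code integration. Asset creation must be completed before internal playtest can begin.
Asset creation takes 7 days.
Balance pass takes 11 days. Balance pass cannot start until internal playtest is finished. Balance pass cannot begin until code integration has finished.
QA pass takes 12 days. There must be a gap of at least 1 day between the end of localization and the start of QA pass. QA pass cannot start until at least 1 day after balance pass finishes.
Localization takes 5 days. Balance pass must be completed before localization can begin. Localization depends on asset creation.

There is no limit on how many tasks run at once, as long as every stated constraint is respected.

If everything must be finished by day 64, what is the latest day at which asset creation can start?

QA pass must finish by day 64; it takes 12 days, so it must start by 64 − 12 = day 52.
Localization feeds into QA pass (must start by day 52, minus 1-day gap → day 51); so localization must finish by day 51 and therefore start by day 46.
Balance pass feeds localization (must start by day 46); QA pass (must start by day 52, minus 1-day gap → day 51). Taking the minimum, balance pass must finish by day 46 and start by 46 − 11 = day 35.
Internal playtest feeds into balance pass (must start by day 35); so internal playtest must finish by day 35 and therefore start by day 27.
For code integration: internal playtest (must start by day 27); balance pass (must start by day 35). The most restrictive is day 27; with an 11-day duration, code integration must start by day 16.
Asset creation must finish in time for code integration (must start by day 16, minus 1-day gap → day 15); internal playtest (must start by day 27); localization (must start by day 46). The tightest is day 15, so asset creation must start by 15 − 7 = day 8.

8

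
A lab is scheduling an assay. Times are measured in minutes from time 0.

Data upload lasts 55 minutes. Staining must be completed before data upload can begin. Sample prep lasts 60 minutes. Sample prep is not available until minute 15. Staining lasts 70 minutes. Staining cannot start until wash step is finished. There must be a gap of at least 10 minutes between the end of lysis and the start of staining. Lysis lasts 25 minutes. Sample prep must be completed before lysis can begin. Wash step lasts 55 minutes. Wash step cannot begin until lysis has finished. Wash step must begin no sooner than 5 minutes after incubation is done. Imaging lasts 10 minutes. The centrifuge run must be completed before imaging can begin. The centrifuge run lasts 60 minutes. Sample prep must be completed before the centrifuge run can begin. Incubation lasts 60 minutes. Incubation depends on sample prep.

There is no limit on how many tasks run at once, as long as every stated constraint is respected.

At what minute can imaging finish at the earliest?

145

After its own release at minute 15, sample prep can start at minute 15 and finishes at minute 75.
The centrifuge run cannot begin until sample prep (finishes minute 75). It runs from minute 75 to 75 + 60 = minute 135.
After the centrifuge run (finishes minute 135), imaging can start at minute 135 and finishes at minute 145.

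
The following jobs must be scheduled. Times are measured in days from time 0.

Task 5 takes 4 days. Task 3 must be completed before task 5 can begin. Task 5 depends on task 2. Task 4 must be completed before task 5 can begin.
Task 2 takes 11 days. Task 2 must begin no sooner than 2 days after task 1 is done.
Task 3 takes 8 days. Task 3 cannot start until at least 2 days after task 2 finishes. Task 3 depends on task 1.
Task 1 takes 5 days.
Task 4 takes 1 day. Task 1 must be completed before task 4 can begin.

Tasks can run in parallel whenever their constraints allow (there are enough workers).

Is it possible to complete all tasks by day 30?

No

Task 1 has no prerequisites, so it starts at day 0 and finishes at day 5.
Task 4 cannot begin until task 1 (finishes day 5). It runs from day 5 to 5 + 1 = day 6.
Task 2 waits on task 1 (finishes day 5, plus 2-day gap → day 7), so it starts at day 7 and finishes at 7 + 11 = day 18.
For task 3: task 2 (finishes day 18, plus 2-day gap → day 20); task 1 (finishes day 5). Taking the maximum gives a start of day 20, and it finishes at 20 + 8 = day 28.
For task 5: task 3 (finishes day 28); task 2 (finishes day 18); task 4 (finishes day 6). Taking the maximum gives a start of day 28, and it finishes at 28 + 4 = day 32.
The earliest everything can be done is day 32, which is after the deadline of 30, so it is not possible.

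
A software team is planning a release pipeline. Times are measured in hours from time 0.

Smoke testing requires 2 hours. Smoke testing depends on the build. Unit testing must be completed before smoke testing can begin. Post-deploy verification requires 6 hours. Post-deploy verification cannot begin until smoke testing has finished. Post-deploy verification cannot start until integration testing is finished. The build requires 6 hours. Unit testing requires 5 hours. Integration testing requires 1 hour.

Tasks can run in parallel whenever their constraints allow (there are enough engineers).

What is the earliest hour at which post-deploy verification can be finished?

Integration testing has no prerequisites, so it starts at hour 0 and finishes at hour 1.
Nothing blocks unit testing, so it runs from hour 0 to hour 5.
The build can start immediately at hour 0; it finishes at hour 6.
Smoke testing needs all of the build (finishes hour 6); unit testing (finishes hour 5). That puts its earliest start at hour 6; it finishes at 6 + 2 = hour 8.
Post-deploy verification cannot start until smoke testing (finishes hour 8); integration testing (finishes hour 1). The controlling bound is hour 8, so post-deploy verification finishes at 8 + 6 = hour 14.

14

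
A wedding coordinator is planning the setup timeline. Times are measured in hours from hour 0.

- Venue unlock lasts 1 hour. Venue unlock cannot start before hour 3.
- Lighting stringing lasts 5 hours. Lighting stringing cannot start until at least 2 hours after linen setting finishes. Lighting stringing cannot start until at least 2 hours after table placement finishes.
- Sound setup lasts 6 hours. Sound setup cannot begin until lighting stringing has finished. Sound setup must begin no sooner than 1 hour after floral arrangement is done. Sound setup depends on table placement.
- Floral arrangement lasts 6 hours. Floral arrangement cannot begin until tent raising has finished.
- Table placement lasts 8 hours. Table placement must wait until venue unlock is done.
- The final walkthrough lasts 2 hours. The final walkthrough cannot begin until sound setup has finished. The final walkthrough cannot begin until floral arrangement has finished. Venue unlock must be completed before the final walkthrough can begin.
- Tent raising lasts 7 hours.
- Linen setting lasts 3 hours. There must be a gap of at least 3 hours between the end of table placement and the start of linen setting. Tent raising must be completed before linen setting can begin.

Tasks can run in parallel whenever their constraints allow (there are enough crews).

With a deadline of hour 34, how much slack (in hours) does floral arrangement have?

Tent raising has no prerequisites, so it starts at hour 0 and finishes at hour 7.
Floral arrangement cannot begin until tent raising (finishes hour 7). It runs from hour 7 to 7 + 6 = hour 13.

Working backward from the deadline:
The final walkthrough must finish by hour 34; it takes 2 hours, so it must start by 34 − 2 = hour 32.
Sound setup feeds into the final walkthrough (must start by hour 32); so sound setup must finish by hour 32 and therefore start by hour 26.
Floral arrangement feeds sound setup (must start by hour 26, minus 1-hour gap → hour 25); the final walkthrough (must start by hour 32). Taking the minimum, floral arrangement must finish by hour 25 and start by 25 − 6 = hour 19.
So floral arrangement can start as early as hour 7 and as late as hour 19, giving 19 − 7 = 12 hours of slack.

12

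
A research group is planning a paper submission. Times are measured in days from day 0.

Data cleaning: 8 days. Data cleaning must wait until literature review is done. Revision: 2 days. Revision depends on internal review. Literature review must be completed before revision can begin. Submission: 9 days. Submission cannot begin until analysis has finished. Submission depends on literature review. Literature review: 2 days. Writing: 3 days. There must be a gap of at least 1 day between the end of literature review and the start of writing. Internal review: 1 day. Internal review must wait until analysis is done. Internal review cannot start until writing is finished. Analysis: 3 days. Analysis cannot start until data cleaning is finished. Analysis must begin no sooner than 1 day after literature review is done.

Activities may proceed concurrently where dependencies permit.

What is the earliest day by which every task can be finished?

Nothing blocks literature review, so it runs from day 0 to day 2.
Writing waits on literature review (finishes day 2, plus 1-day gap → day 3), so it starts at day 3 and finishes at 3 + 3 = day 6.
Data cleaning cannot begin until literature review (finishes day 2). It runs from day 2 to 2 + 8 = day 10.
Analysis has to wait for data cleaning (finishes day 10); literature review (finishes day 2, plus 1-day gap → day 3). The latest of these is day 10, so analysis runs day 10 to 10 + 3 = day 13.
For submission: analysis (finishes day 13); literature review (finishes day 2). Taking the maximum gives a start of day 13, and it finishes at 13 + 9 = day 22.
Internal review needs all of analysis (finishes day 13); writing (finishes day 6). That puts its earliest start at day 13; it finishes at 13 + 1 = day 14.
Revision cannot start until internal review (finishes day 14); literature review (finishes day 2). The controlling bound is day 14, so revision finishes at 14 + 2 = day 16.
All tasks are finished once the last one completes. Finish times: Literature review at 2, Data cleaning at 10, Analysis at 13, Writing at 6, Internal review at 14, Revision at 16, Submission at 22. The latest is day 22.

22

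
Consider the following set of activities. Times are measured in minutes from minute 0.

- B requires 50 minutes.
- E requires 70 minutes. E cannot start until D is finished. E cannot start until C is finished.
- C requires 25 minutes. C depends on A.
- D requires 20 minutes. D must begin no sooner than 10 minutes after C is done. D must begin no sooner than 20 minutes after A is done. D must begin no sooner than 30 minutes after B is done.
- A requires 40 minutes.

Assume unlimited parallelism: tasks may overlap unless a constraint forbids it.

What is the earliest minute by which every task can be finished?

170

B can start immediately at minute 0; it finishes at minute 50.
A has no prerequisites, so it starts at minute 0 and finishes at minute 40.
C waits on A (finishes minute 40), so it starts at minute 40 and finishes at 40 + 25 = minute 65.
For D: C (finishes minute 65, plus 10-minute gap → minute 75); A (finishes minute 40, plus 20-minute gap → minute 60); B (finishes minute 50, plus 30-minute gap → minute 80). Taking the maximum gives a start of minute 80, and it finishes at 80 + 20 = minute 100.
For E: D (finishes minute 100); C (finishes minute 65). Taking the maximum gives a start of minute 100, and it finishes at 100 + 70 = minute 170.
All tasks are finished once the last one completes. Finish times: A at 40, B at 50, C at 65, D at 100, E at 170. The latest is minute 170.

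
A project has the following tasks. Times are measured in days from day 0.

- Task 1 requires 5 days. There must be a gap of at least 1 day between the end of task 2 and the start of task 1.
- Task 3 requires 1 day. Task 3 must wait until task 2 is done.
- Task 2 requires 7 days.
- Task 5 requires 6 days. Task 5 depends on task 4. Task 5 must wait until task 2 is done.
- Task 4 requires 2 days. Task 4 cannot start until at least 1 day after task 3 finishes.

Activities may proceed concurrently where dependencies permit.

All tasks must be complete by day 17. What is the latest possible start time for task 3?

Task 5 has no dependents, so it just needs to finish by day 17. Starting by 17 − 6 = day 11 achieves that.
Task 4 must finish before task 5 (must start by day 11). With a 2-day duration, task 4 must start by 11 − 2 = day 9.
Task 3 feeds into task 4 (must start by day 9, minus 1-day gap → day 8); so task 3 must finish by day 8 and therefore start by day 7.

7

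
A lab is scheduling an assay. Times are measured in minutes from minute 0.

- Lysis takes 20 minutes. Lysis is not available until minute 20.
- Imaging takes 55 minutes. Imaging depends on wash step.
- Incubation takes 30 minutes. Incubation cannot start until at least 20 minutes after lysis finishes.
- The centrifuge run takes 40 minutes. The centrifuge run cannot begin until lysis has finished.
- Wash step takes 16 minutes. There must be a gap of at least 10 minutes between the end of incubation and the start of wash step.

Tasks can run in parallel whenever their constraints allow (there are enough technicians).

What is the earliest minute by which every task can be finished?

171

Lysis waits on its own release at minute 20, so it starts at minute 20 and finishes at 20 + 20 = minute 40.
The centrifuge run waits on lysis (finishes minute 40), so it starts at minute 40 and finishes at 40 + 40 = minute 80.
After lysis (finishes minute 40, plus 20-minute gap → minute 60), incubation can start at minute 60 and finishes at minute 90.
Wash step cannot begin until incubation (finishes minute 90, plus 10-minute gap → minute 100). It runs from minute 100 to 100 + 16 = minute 116.
Imaging cannot begin until wash step (finishes minute 116). It runs from minute 116 to 116 + 55 = minute 171.
All tasks are finished once the last one completes. Finish times: Lysis at 40, Incubation at 90, The centrifuge run at 80, Wash step at 116, Imaging at 171. The latest is minute 171.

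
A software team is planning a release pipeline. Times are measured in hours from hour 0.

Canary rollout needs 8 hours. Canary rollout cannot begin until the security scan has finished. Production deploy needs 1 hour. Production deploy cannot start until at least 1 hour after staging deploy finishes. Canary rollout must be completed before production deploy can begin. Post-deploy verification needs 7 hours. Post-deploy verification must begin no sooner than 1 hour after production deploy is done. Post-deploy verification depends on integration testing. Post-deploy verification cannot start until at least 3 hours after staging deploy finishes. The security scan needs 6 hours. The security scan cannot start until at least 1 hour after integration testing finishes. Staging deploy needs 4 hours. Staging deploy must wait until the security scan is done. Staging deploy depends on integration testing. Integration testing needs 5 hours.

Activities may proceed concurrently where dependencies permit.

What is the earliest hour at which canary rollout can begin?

12

Nothing blocks integration testing, so it runs from hour 0 to hour 5.
After integration testing (finishes hour 5, plus 1-hour gap → hour 6), the security scan can start at hour 6 and finishes at hour 12.
Canary rollout waits on the security scan (finishes hour 12), so the earliest it can start is hour 12.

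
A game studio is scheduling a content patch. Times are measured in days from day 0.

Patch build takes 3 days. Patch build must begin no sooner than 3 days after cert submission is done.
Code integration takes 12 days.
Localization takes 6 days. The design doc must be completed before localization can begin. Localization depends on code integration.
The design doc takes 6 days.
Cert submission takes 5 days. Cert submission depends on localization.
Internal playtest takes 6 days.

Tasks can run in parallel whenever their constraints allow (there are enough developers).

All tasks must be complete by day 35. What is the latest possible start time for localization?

Patch build has no dependents, so it just needs to finish by day 35. Starting by 35 − 3 = day 32 achieves that.
Since patch build (must start by day 32, minus 3-day gap → day 29) depends on it, cert submission must finish by day 29. Backing off its 5-day duration gives a latest start of day 24.
Since cert submission (must start by day 24) depends on it, localization must finish by day 24. Backing off its 6-day duration gives a latest start of day 18.

18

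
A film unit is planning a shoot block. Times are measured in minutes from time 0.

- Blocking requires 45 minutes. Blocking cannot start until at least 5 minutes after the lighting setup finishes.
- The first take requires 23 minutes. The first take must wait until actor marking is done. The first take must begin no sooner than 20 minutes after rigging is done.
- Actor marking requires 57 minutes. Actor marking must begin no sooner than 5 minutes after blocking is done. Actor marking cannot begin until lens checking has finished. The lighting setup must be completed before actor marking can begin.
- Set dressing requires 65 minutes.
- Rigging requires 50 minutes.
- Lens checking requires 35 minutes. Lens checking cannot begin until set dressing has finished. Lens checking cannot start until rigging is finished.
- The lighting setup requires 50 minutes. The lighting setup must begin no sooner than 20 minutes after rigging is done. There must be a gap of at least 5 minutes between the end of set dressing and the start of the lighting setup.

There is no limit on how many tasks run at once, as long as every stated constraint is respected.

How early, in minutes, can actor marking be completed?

232

Set dressing can start immediately at minute 0; it finishes at minute 65.
Rigging has no prerequisites, so it starts at minute 0 and finishes at minute 50.
Lens checking needs all of set dressing (finishes minute 65); rigging (finishes minute 50). That puts its earliest start at minute 65; it finishes at 65 + 35 = minute 100.
The lighting setup cannot start until rigging (finishes minute 50, plus 20-minute gap → minute 70); set dressing (finishes minute 65, plus 5-minute gap → minute 70). The controlling bound is minute 70, so the lighting setup finishes at 70 + 50 = minute 120.
Blocking waits on the lighting setup (finishes minute 120, plus 5-minute gap → minute 125), so it starts at minute 125 and finishes at 125 + 45 = minute 170.
Actor marking needs all of blocking (finishes minute 170, plus 5-minute gap → minute 175); lens checking (finishes minute 100); the lighting setup (finishes minute 120). That puts its earliest start at minute 175; it finishes at 175 + 57 = minute 232.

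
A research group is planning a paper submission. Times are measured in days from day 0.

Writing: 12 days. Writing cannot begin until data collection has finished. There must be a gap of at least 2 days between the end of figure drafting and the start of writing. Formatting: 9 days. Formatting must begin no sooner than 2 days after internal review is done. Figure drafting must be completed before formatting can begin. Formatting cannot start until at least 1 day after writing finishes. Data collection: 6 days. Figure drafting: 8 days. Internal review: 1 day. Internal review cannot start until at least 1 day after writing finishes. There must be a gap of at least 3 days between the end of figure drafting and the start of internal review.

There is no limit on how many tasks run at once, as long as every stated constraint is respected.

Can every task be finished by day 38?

Figure drafting has no prerequisites, so it starts at day 0 and finishes at day 8.
Nothing blocks data collection, so it runs from day 0 to day 6.
Writing needs all of data collection (finishes day 6); figure drafting (finishes day 8, plus 2-day gap → day 10). That puts its earliest start at day 10; it finishes at 10 + 12 = day 22.
Internal review needs all of writing (finishes day 22, plus 1-day gap → day 23); figure drafting (finishes day 8, plus 3-day gap → day 11). That puts its earliest start at day 23; it finishes at 23 + 1 = day 24.
Formatting has to wait for internal review (finishes day 24, plus 2-day gap → day 26); figure drafting (finishes day 8); writing (finishes day 22, plus 1-day gap → day 23). The latest of these is day 26, so formatting runs day 26 to 26 + 9 = day 35.
Every task is finished by day 35, which is no later than the deadline of 38, so the schedule is feasible.

Yes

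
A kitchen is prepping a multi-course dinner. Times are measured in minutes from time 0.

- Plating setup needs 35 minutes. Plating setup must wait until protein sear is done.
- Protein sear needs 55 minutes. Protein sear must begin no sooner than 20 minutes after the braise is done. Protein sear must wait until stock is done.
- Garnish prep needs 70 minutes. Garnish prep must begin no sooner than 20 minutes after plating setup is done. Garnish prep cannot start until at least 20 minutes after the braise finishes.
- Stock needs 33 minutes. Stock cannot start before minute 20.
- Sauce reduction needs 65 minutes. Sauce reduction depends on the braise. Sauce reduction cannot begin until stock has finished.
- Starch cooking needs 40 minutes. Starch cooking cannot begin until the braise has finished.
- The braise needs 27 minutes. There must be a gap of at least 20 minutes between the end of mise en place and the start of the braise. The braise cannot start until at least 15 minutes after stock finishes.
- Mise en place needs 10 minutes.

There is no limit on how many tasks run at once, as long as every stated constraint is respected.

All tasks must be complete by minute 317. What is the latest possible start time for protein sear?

Garnish prep has no dependents, so it just needs to finish by minute 317. Starting by 317 − 70 = minute 247 achieves that.
Plating setup feeds into garnish prep (must start by minute 247, minus 20-minute gap → minute 227); so plating setup must finish by minute 227 and therefore start by minute 192.
Protein sear feeds into plating setup (must start by minute 192); so protein sear must finish by minute 192 and therefore start by minute 137.

137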